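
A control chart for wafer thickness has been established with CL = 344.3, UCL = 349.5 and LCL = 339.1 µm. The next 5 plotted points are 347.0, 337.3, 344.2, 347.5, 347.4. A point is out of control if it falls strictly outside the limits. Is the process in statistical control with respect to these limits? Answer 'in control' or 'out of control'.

Compare each point to [339.1, 349.5]: sample 2 = 337.3 < LCL.

out of control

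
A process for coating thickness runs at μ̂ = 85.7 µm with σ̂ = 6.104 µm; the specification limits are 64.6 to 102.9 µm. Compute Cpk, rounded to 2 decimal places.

0.94

Cpu = (USL − μ̂) / (3σ̂) = (102.9 − 85.7) / (3 × 6.104) = 0.9393; Cpl = (μ̂ − LSL) / (3σ̂) = (85.7 − 64.6) / (3 × 6.104) = 1.1522; Cpk = min(Cpu, Cpl) = 0.9393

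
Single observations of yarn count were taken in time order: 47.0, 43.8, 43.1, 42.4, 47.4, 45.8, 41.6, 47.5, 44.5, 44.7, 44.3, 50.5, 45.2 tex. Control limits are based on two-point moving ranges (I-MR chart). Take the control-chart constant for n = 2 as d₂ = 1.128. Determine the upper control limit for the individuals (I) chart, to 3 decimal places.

X̄ = (47.0 + 43.8 + 43.1 + 42.4 + 47.4 + 45.8 + 41.6 + 47.5 + 44.5 + 44.7 + 44.3 + 50.5 + 45.2) / 13 = 45.2154
Moving ranges: 3.2, 0.7, 0.7, 5.0, 1.6, 4.2, 5.9, 3.0, 0.2, 0.4, 6.2, 5.3; M̄R̄ = 36.4000 / 12 = 3.0333
UCL = X̄ + 3·M̄R̄/d₂ = 45.2154 + 3 × 3.0333 / 1.128 = 53.2828

53.283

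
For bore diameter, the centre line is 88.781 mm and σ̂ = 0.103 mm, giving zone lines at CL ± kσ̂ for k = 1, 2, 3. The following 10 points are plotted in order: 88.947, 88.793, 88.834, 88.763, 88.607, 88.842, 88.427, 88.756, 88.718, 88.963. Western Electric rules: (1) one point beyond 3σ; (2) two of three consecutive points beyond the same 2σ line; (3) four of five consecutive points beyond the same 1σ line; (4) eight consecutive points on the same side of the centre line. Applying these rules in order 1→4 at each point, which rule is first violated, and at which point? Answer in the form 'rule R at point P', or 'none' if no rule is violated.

rule 1 at point 7

Zone of each point (C = within 1σ̂, B = 1σ̂–2σ̂, A = 2σ̂–3σ̂, * = beyond 3σ̂; sign = side of CL): 1:+B, 2:+C, 3:+C, 4:-C, 5:-B, 6:+C, 7:-*, 8:-C, 9:-C, 10:+B
Rule 1 (one point beyond the 3σ limits) is satisfied at point 7.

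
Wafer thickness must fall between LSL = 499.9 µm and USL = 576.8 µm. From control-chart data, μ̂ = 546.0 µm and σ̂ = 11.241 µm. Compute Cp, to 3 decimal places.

1.140

Cp = (USL − LSL) / (6σ̂) = (576.8 − 499.9) / (6 × 11.241) = 76.9000 / 67.4460 = 1.1402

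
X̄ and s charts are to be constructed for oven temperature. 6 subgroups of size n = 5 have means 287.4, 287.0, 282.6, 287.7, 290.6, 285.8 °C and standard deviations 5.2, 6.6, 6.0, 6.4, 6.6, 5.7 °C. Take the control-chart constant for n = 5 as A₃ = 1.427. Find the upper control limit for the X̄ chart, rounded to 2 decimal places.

X̄̄ = (287.4 + 287.0 + 282.6 + 287.7 + 290.6 + 285.8) / 6 = 286.8500
s̄ = (5.2 + 6.6 + 6.0 + 6.4 + 6.6 + 5.7) / 6 = 6.0833
UCL = X̄̄ + A₃·s̄ = 286.8500 + 1.427 × 6.0833 = 295.5309

295.53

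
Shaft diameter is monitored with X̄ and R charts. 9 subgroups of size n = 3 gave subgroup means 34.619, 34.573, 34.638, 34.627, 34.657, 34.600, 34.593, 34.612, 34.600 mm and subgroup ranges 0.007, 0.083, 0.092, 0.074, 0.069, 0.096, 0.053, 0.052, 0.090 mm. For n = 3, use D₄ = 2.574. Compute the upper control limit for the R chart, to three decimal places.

0.176

R̄ = (0.007 + 0.083 + 0.092 + 0.074 + 0.069 + 0.096 + 0.053 + 0.052 + 0.090) / 9 = 0.6160 / 9 = 0.0684
UCL_R = D₄·R̄ = 2.574 × 0.0684 = 0.1762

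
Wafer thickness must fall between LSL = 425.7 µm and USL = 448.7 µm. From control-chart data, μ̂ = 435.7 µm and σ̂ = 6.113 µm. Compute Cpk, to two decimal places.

Cpu = (USL − μ̂) / (3σ̂) = (448.7 − 435.7) / (3 × 6.113) = 0.7089; Cpl = (μ̂ − LSL) / (3σ̂) = (435.7 − 425.7) / (3 × 6.113) = 0.5453; Cpk = min(Cpu, Cpl) = 0.5453

0.55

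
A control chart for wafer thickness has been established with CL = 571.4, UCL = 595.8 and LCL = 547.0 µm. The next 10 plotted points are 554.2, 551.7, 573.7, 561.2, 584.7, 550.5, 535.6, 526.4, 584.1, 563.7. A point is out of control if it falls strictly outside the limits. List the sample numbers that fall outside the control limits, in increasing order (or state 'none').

Compare each point to [547.0, 595.8]: sample 7 = 535.6 < LCL; sample 8 = 526.4 < LCL.

7, 8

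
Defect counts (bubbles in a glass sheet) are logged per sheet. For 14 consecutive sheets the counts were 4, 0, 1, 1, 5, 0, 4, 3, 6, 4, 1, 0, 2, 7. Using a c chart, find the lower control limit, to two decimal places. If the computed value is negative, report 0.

0.00

c̄ = (4 + 0 + 1 + 1 + 5 + 0 + 4 + 3 + 6 + 4 + 1 + 0 + 2 + 7) / 14 = 38 / 14 = 2.7143
LCL = c̄ − 3√c̄ = 2.7143 − 3 × 1.6475 = -2.2282 → 0 (cannot be negative)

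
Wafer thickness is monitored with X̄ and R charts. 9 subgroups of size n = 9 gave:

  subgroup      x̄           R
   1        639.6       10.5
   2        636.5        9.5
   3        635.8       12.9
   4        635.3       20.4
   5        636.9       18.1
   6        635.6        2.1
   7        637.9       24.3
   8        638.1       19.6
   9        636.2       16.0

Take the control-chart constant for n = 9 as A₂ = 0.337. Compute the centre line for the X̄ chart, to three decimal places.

636.878

X̄̄ = (639.6 + 636.5 + 635.8 + 635.3 + 636.9 + 635.6 + 637.9 + 638.1 + 636.2) / 9 = 5731.9000 / 9 = 636.8778
CL = X̄̄ = 636.8778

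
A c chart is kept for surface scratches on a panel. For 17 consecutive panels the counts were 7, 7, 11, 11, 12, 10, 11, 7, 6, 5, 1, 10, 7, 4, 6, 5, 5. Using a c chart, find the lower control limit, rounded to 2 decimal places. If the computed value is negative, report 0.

c̄ = (7 + 7 + 11 + 11 + 12 + 10 + 11 + 7 + 6 + 5 + 1 + 10 + 7 + 4 + 6 + 5 + 5) / 17 = 125 / 17 = 7.3529
LCL = c̄ − 3√c̄ = 7.3529 − 3 × 2.7116 = -0.7820 → 0 (cannot be negative)

0.00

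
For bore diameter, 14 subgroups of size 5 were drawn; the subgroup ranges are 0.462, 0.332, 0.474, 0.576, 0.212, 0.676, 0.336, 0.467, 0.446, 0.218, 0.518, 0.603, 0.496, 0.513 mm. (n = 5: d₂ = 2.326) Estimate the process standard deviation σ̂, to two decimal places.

R̄ = (0.462 + 0.332 + 0.474 + 0.576 + 0.212 + 0.676 + 0.336 + 0.467 + 0.446 + 0.218 + 0.518 + 0.603 + 0.496 + 0.513) / 14 = 0.4521
σ̂ = R̄ / d₂ = 0.4521 / 2.326 = 0.1944

0.19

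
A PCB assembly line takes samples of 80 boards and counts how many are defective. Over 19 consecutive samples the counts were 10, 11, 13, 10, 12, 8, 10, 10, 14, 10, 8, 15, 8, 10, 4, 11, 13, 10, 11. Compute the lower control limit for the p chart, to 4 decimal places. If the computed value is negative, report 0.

0.0174

p̄ = Σdᵢ / (k·n) = 198 / (19 × 80) = 0.13026
LCL = p̄ − 3·√(p̄(1−p̄)/n) = 0.13026 − 3 × 0.03763 = 0.01737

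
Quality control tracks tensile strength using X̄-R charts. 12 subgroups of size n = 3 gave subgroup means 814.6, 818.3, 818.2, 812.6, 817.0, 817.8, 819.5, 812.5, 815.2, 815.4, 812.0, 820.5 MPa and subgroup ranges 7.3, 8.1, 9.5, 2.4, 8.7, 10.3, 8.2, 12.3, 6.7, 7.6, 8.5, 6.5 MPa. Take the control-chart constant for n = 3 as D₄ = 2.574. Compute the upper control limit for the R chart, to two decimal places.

20.61

R̄ = (7.3 + 8.1 + 9.5 + 2.4 + 8.7 + 10.3 + 8.2 + 12.3 + 6.7 + 7.6 + 8.5 + 6.5) / 12 = 96.1000 / 12 = 8.0083
UCL_R = D₄·R̄ = 2.574 × 8.0083 = 20.6134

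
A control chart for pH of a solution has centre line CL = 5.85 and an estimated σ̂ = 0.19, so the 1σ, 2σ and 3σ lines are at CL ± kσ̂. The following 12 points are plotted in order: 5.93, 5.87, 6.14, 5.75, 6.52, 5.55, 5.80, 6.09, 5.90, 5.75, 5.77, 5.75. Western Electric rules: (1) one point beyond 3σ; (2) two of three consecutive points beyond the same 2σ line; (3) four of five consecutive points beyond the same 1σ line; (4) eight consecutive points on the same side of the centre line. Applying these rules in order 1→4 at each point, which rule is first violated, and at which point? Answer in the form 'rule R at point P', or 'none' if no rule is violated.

rule 1 at point 5

Zone of each point (C = within 1σ̂, B = 1σ̂–2σ̂, A = 2σ̂–3σ̂, * = beyond 3σ̂; sign = side of CL): 1:+C, 2:+C, 3:+B, 4:-C, 5:+*, 6:-B, 7:-C, 8:+B, 9:+C, 10:-C, 11:-C, 12:-C
Rule 1 (one point beyond the 3σ limits) is satisfied at point 5.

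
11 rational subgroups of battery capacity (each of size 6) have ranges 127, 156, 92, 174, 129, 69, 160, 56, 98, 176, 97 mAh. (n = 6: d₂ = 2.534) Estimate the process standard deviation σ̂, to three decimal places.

R̄ = (127 + 156 + 92 + 174 + 129 + 69 + 160 + 56 + 98 + 176 + 97) / 11 = 121.2727
σ̂ = R̄ / d₂ = 121.2727 / 2.534 = 47.8582

47.858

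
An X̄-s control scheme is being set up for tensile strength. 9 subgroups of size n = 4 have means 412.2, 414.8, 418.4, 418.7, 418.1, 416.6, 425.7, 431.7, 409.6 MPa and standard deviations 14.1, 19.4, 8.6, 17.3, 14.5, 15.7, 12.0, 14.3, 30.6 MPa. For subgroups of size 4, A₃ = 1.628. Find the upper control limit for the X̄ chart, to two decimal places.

444.92

X̄̄ = (412.2 + 414.8 + 418.4 + 418.7 + 418.1 + 416.6 + 425.7 + 431.7 + 409.6) / 9 = 418.4222
s̄ = (14.1 + 19.4 + 8.6 + 17.3 + 14.5 + 15.7 + 12.0 + 14.3 + 30.6) / 9 = 16.2778
UCL = X̄̄ + A₃·s̄ = 418.4222 + 1.628 × 16.2778 = 444.9224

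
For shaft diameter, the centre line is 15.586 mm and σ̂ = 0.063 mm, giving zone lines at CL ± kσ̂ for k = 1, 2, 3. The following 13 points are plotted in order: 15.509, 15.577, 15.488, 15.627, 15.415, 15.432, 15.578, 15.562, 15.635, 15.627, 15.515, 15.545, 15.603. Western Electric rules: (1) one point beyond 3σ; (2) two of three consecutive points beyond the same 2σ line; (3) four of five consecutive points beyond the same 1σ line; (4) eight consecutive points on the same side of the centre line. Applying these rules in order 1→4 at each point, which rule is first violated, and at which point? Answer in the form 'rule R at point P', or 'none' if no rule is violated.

rule 2 at point 6

Zone of each point (C = within 1σ̂, B = 1σ̂–2σ̂, A = 2σ̂–3σ̂, * = beyond 3σ̂; sign = side of CL): 1:-B, 2:-C, 3:-B, 4:+C, 5:-A, 6:-A, 7:-C, 8:-C, 9:+C, 10:+C, 11:-B, 12:-C, 13:+C
Rule 2 (two of three consecutive points beyond the same 2σ limit) is satisfied at point 6.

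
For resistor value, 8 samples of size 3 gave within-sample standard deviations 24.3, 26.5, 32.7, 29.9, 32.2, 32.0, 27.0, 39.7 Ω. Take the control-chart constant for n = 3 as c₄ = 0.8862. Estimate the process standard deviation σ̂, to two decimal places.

s̄ = (24.3 + 26.5 + 32.7 + 29.9 + 32.2 + 32.0 + 27.0 + 39.7) / 8 = 30.5375
σ̂ = s̄ / c₄ = 30.5375 / 0.8862 = 34.4589

34.46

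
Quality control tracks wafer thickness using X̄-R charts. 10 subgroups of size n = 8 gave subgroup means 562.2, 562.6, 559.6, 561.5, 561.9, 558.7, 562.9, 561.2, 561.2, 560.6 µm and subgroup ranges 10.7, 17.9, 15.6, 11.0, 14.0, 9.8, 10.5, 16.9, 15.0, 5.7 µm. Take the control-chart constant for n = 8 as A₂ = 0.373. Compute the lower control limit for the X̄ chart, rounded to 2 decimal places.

X̄̄ = (562.2 + 562.6 + 559.6 + 561.5 + 561.9 + 558.7 + 562.9 + 561.2 + 561.2 + 560.6) / 10 = 5612.4000 / 10 = 561.2400
R̄ = (10.7 + 17.9 + 15.6 + 11.0 + 14.0 + 9.8 + 10.5 + 16.9 + 15.0 + 5.7) / 10 = 127.1000 / 10 = 12.7100
LCL = X̄̄ − A₂·R̄ = 561.2400 − 0.373 × 12.7100 = 556.4992

556.50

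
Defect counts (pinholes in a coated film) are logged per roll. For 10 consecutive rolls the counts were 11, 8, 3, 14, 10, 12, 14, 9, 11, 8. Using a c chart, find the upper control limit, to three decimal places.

19.487

c̄ = (11 + 8 + 3 + 14 + 10 + 12 + 14 + 9 + 11 + 8) / 10 = 100 / 10 = 10.0000
UCL = c̄ + 3√c̄ = 10.0000 + 3 × √10.0000 = 10.0000 + 3 × 3.1623 = 19.4868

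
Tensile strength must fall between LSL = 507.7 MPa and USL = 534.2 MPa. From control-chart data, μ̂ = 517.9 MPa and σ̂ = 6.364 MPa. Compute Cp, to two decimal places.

0.69

Cp = (USL − LSL) / (6σ̂) = (534.2 − 507.7) / (6 × 6.364) = 26.5000 / 38.1840 = 0.6940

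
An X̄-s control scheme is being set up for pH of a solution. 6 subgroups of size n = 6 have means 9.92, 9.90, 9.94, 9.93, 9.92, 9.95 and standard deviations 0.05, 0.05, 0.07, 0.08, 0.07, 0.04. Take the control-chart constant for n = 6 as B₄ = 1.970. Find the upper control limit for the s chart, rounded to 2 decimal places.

s̄ = (0.05 + 0.05 + 0.07 + 0.08 + 0.07 + 0.04) / 6 = 0.0600
UCL_s = B₄·s̄ = 1.970 × 0.0600 = 0.1182

0.12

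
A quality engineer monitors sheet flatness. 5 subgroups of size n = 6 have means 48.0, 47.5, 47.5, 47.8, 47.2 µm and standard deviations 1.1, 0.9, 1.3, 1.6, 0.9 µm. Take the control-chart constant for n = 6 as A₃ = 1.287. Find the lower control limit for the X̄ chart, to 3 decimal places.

X̄̄ = (48.0 + 47.5 + 47.5 + 47.8 + 47.2) / 5 = 47.6000
s̄ = (1.1 + 0.9 + 1.3 + 1.6 + 0.9) / 5 = 1.1600
LCL = X̄̄ − A₃·s̄ = 47.6000 − 1.287 × 1.1600 = 46.1071

46.107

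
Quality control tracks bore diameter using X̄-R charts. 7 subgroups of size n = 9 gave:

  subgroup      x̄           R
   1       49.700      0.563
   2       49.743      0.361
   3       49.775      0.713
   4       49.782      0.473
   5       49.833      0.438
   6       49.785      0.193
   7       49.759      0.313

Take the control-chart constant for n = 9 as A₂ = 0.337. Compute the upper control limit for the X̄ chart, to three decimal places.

X̄̄ = (49.700 + 49.743 + 49.775 + 49.782 + 49.833 + 49.785 + 49.759) / 7 = 348.3770 / 7 = 49.7681
R̄ = (0.563 + 0.361 + 0.713 + 0.473 + 0.438 + 0.193 + 0.313) / 7 = 3.0540 / 7 = 0.4363
UCL = X̄̄ + A₂·R̄ = 49.7681 + 0.337 × 0.4363 = 49.9152

49.915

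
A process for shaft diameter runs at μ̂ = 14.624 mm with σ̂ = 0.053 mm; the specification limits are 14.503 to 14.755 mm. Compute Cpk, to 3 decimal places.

Cpu = (USL − μ̂) / (3σ̂) = (14.755 − 14.624) / (3 × 0.053) = 0.8239; Cpl = (μ̂ − LSL) / (3σ̂) = (14.624 − 14.503) / (3 × 0.053) = 0.7610; Cpk = min(Cpu, Cpl) = 0.7610

0.761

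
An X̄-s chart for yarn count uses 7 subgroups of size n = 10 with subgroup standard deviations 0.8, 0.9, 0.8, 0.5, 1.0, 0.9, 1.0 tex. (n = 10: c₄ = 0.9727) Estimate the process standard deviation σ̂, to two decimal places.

s̄ = (0.8 + 0.9 + 0.8 + 0.5 + 1.0 + 0.9 + 1.0) / 7 = 0.8429
σ̂ = s̄ / c₄ = 0.8429 / 0.9727 = 0.8665

0.87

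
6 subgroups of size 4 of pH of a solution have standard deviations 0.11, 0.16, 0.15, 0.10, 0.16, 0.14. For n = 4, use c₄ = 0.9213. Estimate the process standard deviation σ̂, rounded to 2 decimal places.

0.15

s̄ = (0.11 + 0.16 + 0.15 + 0.10 + 0.16 + 0.14) / 6 = 0.1367
σ̂ = s̄ / c₄ = 0.1367 / 0.9213 = 0.1483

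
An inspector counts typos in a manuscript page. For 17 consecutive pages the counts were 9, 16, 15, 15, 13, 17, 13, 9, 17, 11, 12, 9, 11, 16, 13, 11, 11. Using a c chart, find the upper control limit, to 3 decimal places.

c̄ = (9 + 16 + 15 + 15 + 13 + 17 + 13 + 9 + 17 + 11 + 12 + 9 + 11 + 16 + 13 + 11 + 11) / 17 = 218 / 17 = 12.8235
UCL = c̄ + 3√c̄ = 12.8235 + 3 × √12.8235 = 12.8235 + 3 × 3.5810 = 23.5665

23.567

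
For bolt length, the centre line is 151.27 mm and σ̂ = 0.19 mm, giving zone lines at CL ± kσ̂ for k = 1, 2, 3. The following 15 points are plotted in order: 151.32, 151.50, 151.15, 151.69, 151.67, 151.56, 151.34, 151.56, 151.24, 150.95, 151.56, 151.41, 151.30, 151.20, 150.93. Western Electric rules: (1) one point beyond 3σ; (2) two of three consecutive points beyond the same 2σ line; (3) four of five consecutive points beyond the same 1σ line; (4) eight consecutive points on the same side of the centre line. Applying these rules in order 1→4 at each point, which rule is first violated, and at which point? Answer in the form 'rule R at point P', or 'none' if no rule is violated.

rule 2 at point 5

Zone of each point (C = within 1σ̂, B = 1σ̂–2σ̂, A = 2σ̂–3σ̂, * = beyond 3σ̂; sign = side of CL): 1:+C, 2:+B, 3:-C, 4:+A, 5:+A, 6:+B, 7:+C, 8:+B, 9:-C, 10:-B, 11:+B, 12:+C, 13:+C, 14:-C, 15:-B
Rule 2 (two of three consecutive points beyond the same 2σ limit) is satisfied at point 5.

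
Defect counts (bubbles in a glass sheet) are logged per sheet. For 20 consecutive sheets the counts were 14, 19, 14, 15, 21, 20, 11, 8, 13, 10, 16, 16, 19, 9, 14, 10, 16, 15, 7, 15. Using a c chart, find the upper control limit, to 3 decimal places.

25.365

c̄ = (14 + 19 + 14 + 15 + 21 + 20 + 11 + 8 + 13 + 10 + 16 + 16 + 19 + 9 + 14 + 10 + 16 + 15 + 7 + 15) / 20 = 282 / 20 = 14.1000
UCL = c̄ + 3√c̄ = 14.1000 + 3 × √14.1000 = 14.1000 + 3 × 3.7550 = 25.3650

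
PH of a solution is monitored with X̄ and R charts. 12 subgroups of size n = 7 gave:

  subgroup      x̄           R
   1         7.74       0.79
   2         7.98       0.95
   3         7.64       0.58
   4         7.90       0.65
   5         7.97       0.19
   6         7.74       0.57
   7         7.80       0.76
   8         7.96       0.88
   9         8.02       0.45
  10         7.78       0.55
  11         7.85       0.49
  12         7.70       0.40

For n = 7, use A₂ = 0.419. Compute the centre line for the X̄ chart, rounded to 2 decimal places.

X̄̄ = (7.74 + 7.98 + 7.64 + 7.90 + 7.97 + 7.74 + 7.80 + 7.96 + 8.02 + 7.78 + 7.85 + 7.70) / 12 = 94.0800 / 12 = 7.8400
CL = X̄̄ = 7.8400

7.84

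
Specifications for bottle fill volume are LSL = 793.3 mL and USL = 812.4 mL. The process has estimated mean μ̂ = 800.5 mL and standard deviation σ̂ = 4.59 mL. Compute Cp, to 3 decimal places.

Cp = (USL − LSL) / (6σ̂) = (812.4 − 793.3) / (6 × 4.59) = 19.1000 / 27.5400 = 0.6935

0.694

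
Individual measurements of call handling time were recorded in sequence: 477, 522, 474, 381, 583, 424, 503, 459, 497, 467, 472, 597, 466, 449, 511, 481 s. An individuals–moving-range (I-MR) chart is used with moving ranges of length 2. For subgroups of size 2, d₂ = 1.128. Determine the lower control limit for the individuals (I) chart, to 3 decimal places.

X̄ = (477 + 522 + 474 + 381 + 583 + 424 + 503 + 459 + 497 + 467 + 472 + 597 + 466 + 449 + 511 + 481) / 16 = 485.1875
Moving ranges: 45, 48, 93, 202, 159, 79, 44, 38, 30, 5, 125, 131, 17, 62, 30; M̄R̄ = 1108.0000 / 15 = 73.8667
LCL = X̄ − 3·M̄R̄/d₂ = 485.1875 − 3 × 73.8667 / 1.128 = 288.7336

288.734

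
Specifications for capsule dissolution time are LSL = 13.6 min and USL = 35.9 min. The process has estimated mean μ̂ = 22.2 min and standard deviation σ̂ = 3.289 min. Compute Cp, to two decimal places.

1.13

Cp = (USL − LSL) / (6σ̂) = (35.9 − 13.6) / (6 × 3.289) = 22.3000 / 19.7340 = 1.1300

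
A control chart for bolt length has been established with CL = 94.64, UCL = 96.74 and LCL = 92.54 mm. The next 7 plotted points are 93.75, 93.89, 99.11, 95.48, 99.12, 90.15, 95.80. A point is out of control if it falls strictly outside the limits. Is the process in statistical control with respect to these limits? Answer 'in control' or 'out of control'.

out of control

Compare each point to [92.54, 96.74]: sample 3 = 99.11 > UCL; sample 5 = 99.12 > UCL; sample 6 = 90.15 < LCL.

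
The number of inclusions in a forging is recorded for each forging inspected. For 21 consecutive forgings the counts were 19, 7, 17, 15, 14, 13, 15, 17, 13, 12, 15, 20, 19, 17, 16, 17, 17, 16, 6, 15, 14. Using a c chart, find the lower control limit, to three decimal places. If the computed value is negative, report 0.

c̄ = (19 + 7 + 17 + 15 + 14 + 13 + 15 + 17 + 13 + 12 + 15 + 20 + 19 + 17 + 16 + 17 + 17 + 16 + 6 + 15 + 14) / 21 = 314 / 21 = 14.9524
LCL = c̄ − 3√c̄ = 14.9524 − 3 × 3.8668 = 3.3519

3.352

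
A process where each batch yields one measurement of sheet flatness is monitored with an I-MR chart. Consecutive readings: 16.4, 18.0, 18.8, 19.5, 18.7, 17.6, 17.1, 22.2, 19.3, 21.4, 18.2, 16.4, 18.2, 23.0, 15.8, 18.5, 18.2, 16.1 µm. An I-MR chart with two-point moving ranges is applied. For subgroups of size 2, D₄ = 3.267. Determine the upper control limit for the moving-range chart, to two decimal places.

7.59

Moving ranges: 1.6, 0.8, 0.7, 0.8, 1.1, 0.5, 5.1, 2.9, 2.1, 3.2, 1.8, 1.8, 4.8, 7.2, 2.7, 0.3, 2.1; M̄R̄ = 39.5000 / 17 = 2.3235
UCL_MR = D₄·M̄R̄ = 3.267 × 2.3235 = 7.5910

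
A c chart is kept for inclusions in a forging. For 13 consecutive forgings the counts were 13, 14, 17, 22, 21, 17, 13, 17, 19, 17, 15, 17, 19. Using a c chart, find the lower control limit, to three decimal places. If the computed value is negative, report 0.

c̄ = (13 + 14 + 17 + 22 + 21 + 17 + 13 + 17 + 19 + 17 + 15 + 17 + 19) / 13 = 221 / 13 = 17.0000
LCL = c̄ − 3√c̄ = 17.0000 − 3 × 4.1231 = 4.6307

4.631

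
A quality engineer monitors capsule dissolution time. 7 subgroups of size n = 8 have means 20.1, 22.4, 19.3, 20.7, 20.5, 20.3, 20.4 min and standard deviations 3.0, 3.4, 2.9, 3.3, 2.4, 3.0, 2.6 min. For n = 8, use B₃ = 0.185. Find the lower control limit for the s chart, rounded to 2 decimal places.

s̄ = (3.0 + 3.4 + 2.9 + 3.3 + 2.4 + 3.0 + 2.6) / 7 = 2.9429
LCL_s = B₃·s̄ = 0.185 × 2.9429 = 0.5444

0.54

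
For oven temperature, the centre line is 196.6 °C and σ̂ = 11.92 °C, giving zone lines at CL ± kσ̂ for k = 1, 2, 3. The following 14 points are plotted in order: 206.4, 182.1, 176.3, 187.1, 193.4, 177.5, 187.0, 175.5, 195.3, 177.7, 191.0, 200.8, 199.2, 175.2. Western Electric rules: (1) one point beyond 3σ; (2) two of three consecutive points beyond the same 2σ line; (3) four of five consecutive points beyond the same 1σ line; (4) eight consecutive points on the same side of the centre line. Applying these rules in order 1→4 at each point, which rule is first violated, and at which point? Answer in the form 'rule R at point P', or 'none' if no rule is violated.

Zone of each point (C = within 1σ̂, B = 1σ̂–2σ̂, A = 2σ̂–3σ̂, * = beyond 3σ̂; sign = side of CL): 1:+C, 2:-B, 3:-B, 4:-C, 5:-C, 6:-B, 7:-C, 8:-B, 9:-C, 10:-B, 11:-C, 12:+C, 13:+C, 14:-B
Rule 4 (eight consecutive points on the same side of the centre line) is satisfied at point 9.

rule 4 at point 9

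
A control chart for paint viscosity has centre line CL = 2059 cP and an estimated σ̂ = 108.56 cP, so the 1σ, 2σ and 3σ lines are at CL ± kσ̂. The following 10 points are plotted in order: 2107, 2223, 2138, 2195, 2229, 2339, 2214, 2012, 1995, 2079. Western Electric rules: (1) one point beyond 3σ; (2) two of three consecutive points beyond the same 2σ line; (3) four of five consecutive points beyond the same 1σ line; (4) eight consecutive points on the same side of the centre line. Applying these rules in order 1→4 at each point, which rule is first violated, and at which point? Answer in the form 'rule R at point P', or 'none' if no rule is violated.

Zone of each point (C = within 1σ̂, B = 1σ̂–2σ̂, A = 2σ̂–3σ̂, * = beyond 3σ̂; sign = side of CL): 1:+C, 2:+B, 3:+C, 4:+B, 5:+B, 6:+A, 7:+B, 8:-C, 9:-C, 10:+C
Rule 3 (four of five consecutive points beyond the same 1σ limit) is satisfied at point 6.

rule 3 at point 6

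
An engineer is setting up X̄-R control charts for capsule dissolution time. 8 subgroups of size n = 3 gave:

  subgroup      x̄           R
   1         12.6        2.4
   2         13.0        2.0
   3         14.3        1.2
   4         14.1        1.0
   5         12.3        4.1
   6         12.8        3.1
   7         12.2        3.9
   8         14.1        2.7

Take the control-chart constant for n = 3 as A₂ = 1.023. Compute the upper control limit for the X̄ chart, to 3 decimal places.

15.784

X̄̄ = (12.6 + 13.0 + 14.3 + 14.1 + 12.3 + 12.8 + 12.2 + 14.1) / 8 = 105.4000 / 8 = 13.1750
R̄ = (2.4 + 2.0 + 1.2 + 1.0 + 4.1 + 3.1 + 3.9 + 2.7) / 8 = 20.4000 / 8 = 2.5500
UCL = X̄̄ + A₂·R̄ = 13.1750 + 1.023 × 2.5500 = 15.7836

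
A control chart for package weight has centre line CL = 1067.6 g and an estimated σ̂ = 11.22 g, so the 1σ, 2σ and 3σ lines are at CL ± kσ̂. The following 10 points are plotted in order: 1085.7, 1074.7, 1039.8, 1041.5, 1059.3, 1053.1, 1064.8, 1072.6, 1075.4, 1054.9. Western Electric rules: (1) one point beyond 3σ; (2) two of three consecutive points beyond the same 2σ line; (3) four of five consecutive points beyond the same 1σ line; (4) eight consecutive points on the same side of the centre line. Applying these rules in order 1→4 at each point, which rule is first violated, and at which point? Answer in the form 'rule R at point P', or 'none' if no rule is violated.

rule 2 at point 4

Zone of each point (C = within 1σ̂, B = 1σ̂–2σ̂, A = 2σ̂–3σ̂, * = beyond 3σ̂; sign = side of CL): 1:+B, 2:+C, 3:-A, 4:-A, 5:-C, 6:-B, 7:-C, 8:+C, 9:+C, 10:-B
Rule 2 (two of three consecutive points beyond the same 2σ limit) is satisfied at point 4.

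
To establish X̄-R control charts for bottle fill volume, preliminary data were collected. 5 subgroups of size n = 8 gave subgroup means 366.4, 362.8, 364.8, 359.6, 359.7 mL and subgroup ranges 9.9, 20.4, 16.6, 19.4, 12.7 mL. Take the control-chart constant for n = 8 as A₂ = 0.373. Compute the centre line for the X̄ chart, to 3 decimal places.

X̄̄ = (366.4 + 362.8 + 364.8 + 359.6 + 359.7) / 5 = 1813.3000 / 5 = 362.6600
CL = X̄̄ = 362.6600

362.660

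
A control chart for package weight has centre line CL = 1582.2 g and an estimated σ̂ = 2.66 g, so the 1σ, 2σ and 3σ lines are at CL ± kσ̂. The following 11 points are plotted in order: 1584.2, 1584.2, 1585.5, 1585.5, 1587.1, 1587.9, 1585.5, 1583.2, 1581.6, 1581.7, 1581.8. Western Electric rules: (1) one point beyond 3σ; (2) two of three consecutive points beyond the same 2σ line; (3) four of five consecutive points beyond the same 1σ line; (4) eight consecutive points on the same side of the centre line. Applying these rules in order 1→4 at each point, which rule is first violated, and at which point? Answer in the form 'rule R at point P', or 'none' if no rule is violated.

Zone of each point (C = within 1σ̂, B = 1σ̂–2σ̂, A = 2σ̂–3σ̂, * = beyond 3σ̂; sign = side of CL): 1:+C, 2:+C, 3:+B, 4:+B, 5:+B, 6:+A, 7:+B, 8:+C, 9:-C, 10:-C, 11:-C
Rule 3 (four of five consecutive points beyond the same 1σ limit) is satisfied at point 6.

rule 3 at point 6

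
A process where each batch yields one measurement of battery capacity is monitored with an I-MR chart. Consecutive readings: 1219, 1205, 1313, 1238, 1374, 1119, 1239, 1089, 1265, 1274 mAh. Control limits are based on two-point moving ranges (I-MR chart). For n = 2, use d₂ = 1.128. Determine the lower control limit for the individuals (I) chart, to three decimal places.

X̄ = (1219 + 1205 + 1313 + 1238 + 1374 + 1119 + 1239 + 1089 + 1265 + 1274) / 10 = 1233.5000
Moving ranges: 14, 108, 75, 136, 255, 120, 150, 176, 9; M̄R̄ = 1043.0000 / 9 = 115.8889
LCL = X̄ − 3·M̄R̄/d₂ = 1233.5000 − 3 × 115.8889 / 1.128 = 925.2849

925.285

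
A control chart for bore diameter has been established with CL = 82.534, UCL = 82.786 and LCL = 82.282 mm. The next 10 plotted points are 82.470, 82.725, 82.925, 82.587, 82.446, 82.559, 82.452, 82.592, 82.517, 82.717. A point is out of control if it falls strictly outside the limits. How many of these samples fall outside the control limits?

1

Compare each point to [82.282, 82.786]: sample 3 = 82.925 > UCL.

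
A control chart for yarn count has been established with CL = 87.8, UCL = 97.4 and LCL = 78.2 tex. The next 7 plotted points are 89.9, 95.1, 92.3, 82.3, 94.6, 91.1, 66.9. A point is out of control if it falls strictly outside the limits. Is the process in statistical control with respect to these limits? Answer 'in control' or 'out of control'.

out of control

Compare each point to [78.2, 97.4]: sample 7 = 66.9 < LCL.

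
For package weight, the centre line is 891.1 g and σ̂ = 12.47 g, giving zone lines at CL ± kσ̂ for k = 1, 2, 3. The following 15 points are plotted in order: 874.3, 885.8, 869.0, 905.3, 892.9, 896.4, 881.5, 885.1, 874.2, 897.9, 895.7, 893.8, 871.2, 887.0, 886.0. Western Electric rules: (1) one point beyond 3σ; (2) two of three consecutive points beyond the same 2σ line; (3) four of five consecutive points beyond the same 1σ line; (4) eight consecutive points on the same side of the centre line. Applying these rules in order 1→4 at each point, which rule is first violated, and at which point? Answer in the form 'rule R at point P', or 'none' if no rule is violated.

Zone of each point (C = within 1σ̂, B = 1σ̂–2σ̂, A = 2σ̂–3σ̂, * = beyond 3σ̂; sign = side of CL): 1:-B, 2:-C, 3:-B, 4:+B, 5:+C, 6:+C, 7:-C, 8:-C, 9:-B, 10:+C, 11:+C, 12:+C, 13:-B, 14:-C, 15:-C
No rule fires across all 15 points.

none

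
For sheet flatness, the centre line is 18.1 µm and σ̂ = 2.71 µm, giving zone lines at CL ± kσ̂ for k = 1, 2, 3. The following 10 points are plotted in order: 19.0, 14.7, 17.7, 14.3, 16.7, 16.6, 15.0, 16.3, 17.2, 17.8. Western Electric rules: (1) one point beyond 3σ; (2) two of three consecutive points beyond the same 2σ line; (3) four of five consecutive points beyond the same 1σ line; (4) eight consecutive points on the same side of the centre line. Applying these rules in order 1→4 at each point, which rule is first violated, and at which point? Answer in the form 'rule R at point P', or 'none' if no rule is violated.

Zone of each point (C = within 1σ̂, B = 1σ̂–2σ̂, A = 2σ̂–3σ̂, * = beyond 3σ̂; sign = side of CL): 1:+C, 2:-B, 3:-C, 4:-B, 5:-C, 6:-C, 7:-B, 8:-C, 9:-C, 10:-C
Rule 4 (eight consecutive points on the same side of the centre line) is satisfied at point 9.

rule 4 at point 9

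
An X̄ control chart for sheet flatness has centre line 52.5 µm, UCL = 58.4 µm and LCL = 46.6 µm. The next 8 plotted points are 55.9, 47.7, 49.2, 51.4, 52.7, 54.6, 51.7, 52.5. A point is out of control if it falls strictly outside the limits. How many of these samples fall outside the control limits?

0

All 8 points lie within [46.6, 58.4].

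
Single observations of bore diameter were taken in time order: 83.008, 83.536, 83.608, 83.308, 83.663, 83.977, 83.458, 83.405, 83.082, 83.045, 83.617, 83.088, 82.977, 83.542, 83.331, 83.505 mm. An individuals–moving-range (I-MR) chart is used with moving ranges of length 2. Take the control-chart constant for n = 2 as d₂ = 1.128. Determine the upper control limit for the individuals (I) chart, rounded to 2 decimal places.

84.21

X̄ = (83.008 + 83.536 + 83.608 + 83.308 + 83.663 + 83.977 + 83.458 + 83.405 + 83.082 + 83.045 + 83.617 + 83.088 + 82.977 + 83.542 + 83.331 + 83.505) / 16 = 83.3844
Moving ranges: 0.528, 0.072, 0.300, 0.355, 0.314, 0.519, 0.053, 0.323, 0.037, 0.572, 0.529, 0.111, 0.565, 0.211, 0.174; M̄R̄ = 4.6630 / 15 = 0.3109
UCL = X̄ + 3·M̄R̄/d₂ = 83.3844 + 3 × 0.3109 / 1.128 = 84.2111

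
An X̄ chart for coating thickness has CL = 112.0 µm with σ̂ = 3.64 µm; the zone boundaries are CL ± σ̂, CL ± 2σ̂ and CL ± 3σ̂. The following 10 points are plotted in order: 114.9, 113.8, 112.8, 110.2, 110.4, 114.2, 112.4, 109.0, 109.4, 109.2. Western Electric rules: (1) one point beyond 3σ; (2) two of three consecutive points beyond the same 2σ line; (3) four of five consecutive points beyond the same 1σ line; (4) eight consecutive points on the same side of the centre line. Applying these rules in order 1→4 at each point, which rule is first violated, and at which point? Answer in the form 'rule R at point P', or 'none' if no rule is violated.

Zone of each point (C = within 1σ̂, B = 1σ̂–2σ̂, A = 2σ̂–3σ̂, * = beyond 3σ̂; sign = side of CL): 1:+C, 2:+C, 3:+C, 4:-C, 5:-C, 6:+C, 7:+C, 8:-C, 9:-C, 10:-C
No rule fires across all 10 points.

none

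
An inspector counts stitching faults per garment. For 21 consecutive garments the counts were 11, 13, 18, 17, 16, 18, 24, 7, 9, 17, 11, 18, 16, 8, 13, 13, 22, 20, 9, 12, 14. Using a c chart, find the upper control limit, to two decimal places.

26.02

c̄ = (11 + 13 + 18 + 17 + 16 + 18 + 24 + 7 + 9 + 17 + 11 + 18 + 16 + 8 + 13 + 13 + 22 + 20 + 9 + 12 + 14) / 21 = 306 / 21 = 14.5714
UCL = c̄ + 3√c̄ = 14.5714 + 3 × √14.5714 = 14.5714 + 3 × 3.8173 = 26.0232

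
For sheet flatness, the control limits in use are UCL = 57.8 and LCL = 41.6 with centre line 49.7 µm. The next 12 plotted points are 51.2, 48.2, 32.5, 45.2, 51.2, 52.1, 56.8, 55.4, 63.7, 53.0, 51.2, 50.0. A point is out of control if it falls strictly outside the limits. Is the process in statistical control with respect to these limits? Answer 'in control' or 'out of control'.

out of control

Compare each point to [41.6, 57.8]: sample 3 = 32.5 < LCL; sample 9 = 63.7 > UCL.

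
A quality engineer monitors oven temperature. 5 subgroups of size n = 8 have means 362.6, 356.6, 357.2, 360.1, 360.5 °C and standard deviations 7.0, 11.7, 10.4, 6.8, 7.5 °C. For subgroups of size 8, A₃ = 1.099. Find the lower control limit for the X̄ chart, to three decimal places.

X̄̄ = (362.6 + 356.6 + 357.2 + 360.1 + 360.5) / 5 = 359.4000
s̄ = (7.0 + 11.7 + 10.4 + 6.8 + 7.5) / 5 = 8.6800
LCL = X̄̄ − A₃·s̄ = 359.4000 − 1.099 × 8.6800 = 349.8607

349.861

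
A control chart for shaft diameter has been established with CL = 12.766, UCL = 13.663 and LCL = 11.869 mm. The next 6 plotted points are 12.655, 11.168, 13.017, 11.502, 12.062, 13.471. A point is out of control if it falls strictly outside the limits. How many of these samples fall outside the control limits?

2

Compare each point to [11.869, 13.663]: sample 2 = 11.168 < LCL; sample 4 = 11.502 < LCL.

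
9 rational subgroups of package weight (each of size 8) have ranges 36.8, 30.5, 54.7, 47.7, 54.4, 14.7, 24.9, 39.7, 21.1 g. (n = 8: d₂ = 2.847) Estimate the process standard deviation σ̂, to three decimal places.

R̄ = (36.8 + 30.5 + 54.7 + 47.7 + 54.4 + 14.7 + 24.9 + 39.7 + 21.1) / 9 = 36.0556
σ̂ = R̄ / d₂ = 36.0556 / 2.847 = 12.6644

12.664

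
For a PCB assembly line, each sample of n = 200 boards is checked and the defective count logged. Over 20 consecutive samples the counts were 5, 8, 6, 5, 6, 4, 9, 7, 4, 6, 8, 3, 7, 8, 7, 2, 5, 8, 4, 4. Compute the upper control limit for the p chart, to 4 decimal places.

p̄ = Σdᵢ / (k·n) = 116 / (20 × 200) = 0.02900
UCL = p̄ + 3·√(p̄(1−p̄)/n) = 0.02900 + 3 × √(0.02900×0.97100/200) = 0.02900 + 3 × 0.01187 = 0.06460

0.0646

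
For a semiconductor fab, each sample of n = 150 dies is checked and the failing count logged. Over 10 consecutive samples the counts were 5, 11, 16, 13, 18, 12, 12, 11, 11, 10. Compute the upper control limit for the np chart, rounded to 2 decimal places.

p̄ = Σdᵢ / (k·n) = 119 / (10 × 150) = 0.07933
UCL = np̄ + 3·√(np̄(1−p̄)) = 11.9000 + 3 × √(11.9000×0.92067) = 11.9000 + 3 × 3.3100 = 21.8299

21.83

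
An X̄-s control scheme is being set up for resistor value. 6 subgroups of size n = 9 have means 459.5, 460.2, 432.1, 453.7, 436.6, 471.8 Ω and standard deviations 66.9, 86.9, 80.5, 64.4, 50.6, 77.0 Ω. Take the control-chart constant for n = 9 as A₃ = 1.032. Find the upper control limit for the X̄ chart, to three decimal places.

X̄̄ = (459.5 + 460.2 + 432.1 + 453.7 + 436.6 + 471.8) / 6 = 452.3167
s̄ = (66.9 + 86.9 + 80.5 + 64.4 + 50.6 + 77.0) / 6 = 71.0500
UCL = X̄̄ + A₃·s̄ = 452.3167 + 1.032 × 71.0500 = 525.6403

525.640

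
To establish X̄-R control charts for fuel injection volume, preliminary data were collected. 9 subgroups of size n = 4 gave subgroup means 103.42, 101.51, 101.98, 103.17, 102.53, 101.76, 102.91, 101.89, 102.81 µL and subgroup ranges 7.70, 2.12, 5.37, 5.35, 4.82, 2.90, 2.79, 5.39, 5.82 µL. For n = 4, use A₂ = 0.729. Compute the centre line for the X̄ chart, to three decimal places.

102.442

X̄̄ = (103.42 + 101.51 + 101.98 + 103.17 + 102.53 + 101.76 + 102.91 + 101.89 + 102.81) / 9 = 921.9800 / 9 = 102.4422
CL = X̄̄ = 102.4422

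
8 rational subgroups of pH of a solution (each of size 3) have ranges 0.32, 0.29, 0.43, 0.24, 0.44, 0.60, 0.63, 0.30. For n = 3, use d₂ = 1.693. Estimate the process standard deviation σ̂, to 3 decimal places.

0.240

R̄ = (0.32 + 0.29 + 0.43 + 0.24 + 0.44 + 0.60 + 0.63 + 0.30) / 8 = 0.4062
σ̂ = R̄ / d₂ = 0.4062 / 1.693 = 0.2400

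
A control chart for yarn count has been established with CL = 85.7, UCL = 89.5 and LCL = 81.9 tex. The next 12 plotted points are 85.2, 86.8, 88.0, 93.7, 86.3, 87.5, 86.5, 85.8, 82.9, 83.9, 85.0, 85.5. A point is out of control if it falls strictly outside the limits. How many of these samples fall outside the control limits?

1

Compare each point to [81.9, 89.5]: sample 4 = 93.7 > UCL.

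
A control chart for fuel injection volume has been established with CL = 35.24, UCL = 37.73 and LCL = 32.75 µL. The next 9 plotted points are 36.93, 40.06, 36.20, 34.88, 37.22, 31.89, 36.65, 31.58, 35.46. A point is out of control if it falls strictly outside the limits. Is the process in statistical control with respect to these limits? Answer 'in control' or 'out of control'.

out of control

Compare each point to [32.75, 37.73]: sample 2 = 40.06 > UCL; sample 6 = 31.89 < LCL; sample 8 = 31.58 < LCL.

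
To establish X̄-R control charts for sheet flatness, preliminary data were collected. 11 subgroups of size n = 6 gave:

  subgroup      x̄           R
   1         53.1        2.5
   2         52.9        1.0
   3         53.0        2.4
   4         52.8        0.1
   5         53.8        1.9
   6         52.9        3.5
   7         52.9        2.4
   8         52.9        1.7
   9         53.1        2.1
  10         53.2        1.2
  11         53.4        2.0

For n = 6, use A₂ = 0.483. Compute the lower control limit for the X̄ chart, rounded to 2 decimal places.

52.18

X̄̄ = (53.1 + 52.9 + 53.0 + 52.8 + 53.8 + 52.9 + 52.9 + 52.9 + 53.1 + 53.2 + 53.4) / 11 = 584.0000 / 11 = 53.0909
R̄ = (2.5 + 1.0 + 2.4 + 0.1 + 1.9 + 3.5 + 2.4 + 1.7 + 2.1 + 1.2 + 2.0) / 11 = 20.8000 / 11 = 1.8909
LCL = X̄̄ − A₂·R̄ = 53.0909 − 0.483 × 1.8909 = 52.1776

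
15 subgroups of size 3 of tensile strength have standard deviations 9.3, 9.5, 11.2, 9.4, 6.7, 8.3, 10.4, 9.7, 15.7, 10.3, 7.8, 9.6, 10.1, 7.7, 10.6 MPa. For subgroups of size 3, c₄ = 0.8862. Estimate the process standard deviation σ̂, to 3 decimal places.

11.006

s̄ = (9.3 + 9.5 + 11.2 + 9.4 + 6.7 + 8.3 + 10.4 + 9.7 + 15.7 + 10.3 + 7.8 + 9.6 + 10.1 + 7.7 + 10.6) / 15 = 9.7533
σ̂ = s̄ / c₄ = 9.7533 / 0.8862 = 11.0058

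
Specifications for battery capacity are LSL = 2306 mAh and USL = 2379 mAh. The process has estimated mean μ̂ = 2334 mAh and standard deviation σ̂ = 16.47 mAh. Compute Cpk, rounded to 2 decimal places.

0.57

Cpu = (USL − μ̂) / (3σ̂) = (2379 − 2334) / (3 × 16.47) = 0.9107; Cpl = (μ̂ − LSL) / (3σ̂) = (2334 − 2306) / (3 × 16.47) = 0.5667; Cpk = min(Cpu, Cpl) = 0.5667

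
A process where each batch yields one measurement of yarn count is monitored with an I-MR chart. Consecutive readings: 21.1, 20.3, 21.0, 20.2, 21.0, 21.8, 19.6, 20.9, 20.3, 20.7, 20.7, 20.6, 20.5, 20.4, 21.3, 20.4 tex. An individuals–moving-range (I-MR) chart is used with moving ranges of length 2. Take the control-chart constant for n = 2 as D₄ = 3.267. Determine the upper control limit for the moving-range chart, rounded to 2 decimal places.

2.29

Moving ranges: 0.8, 0.7, 0.8, 0.8, 0.8, 2.2, 1.3, 0.6, 0.4, 0.0, 0.1, 0.1, 0.1, 0.9, 0.9; M̄R̄ = 10.5000 / 15 = 0.7000
UCL_MR = D₄·M̄R̄ = 3.267 × 0.7000 = 2.2869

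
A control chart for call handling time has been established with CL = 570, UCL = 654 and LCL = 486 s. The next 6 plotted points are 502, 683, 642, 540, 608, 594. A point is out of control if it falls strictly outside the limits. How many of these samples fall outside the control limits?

1

Compare each point to [486, 654]: sample 2 = 683 > UCL.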